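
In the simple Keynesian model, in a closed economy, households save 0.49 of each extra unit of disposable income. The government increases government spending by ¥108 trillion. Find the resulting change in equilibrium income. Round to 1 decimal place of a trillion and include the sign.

+¥220.4 trillion

MPC = 1 − MPS = 1 − 0.49 = 0.51.
Government-spending multiplier = 1/(1 − MPC) = 1/(1 − 0.51) = 1/0.49 ≈ 2.041.
ΔY = k × ΔG = (+¥108 trillion) / 0.49 ≈ +¥220.4 trillion.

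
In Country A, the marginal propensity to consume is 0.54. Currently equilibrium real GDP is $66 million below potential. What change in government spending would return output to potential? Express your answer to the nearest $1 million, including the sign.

Spending multiplier = 1/(1 − MPC) = 1/(1 − 0.54) = 1/0.46 ≈ 2.174.
Need ΔY = +$66 million, so ΔG = ΔY/k = (+$66 million) × 0.46 ≈ +$30 million.
The government should increase government spending by $30 million.

+$30 million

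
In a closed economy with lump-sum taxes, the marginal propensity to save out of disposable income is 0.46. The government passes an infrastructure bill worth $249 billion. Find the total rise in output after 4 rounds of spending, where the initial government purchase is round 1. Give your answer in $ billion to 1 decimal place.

$495.3 billion

MPC = 1 − MPS = 1 − 0.46 = 0.54.
Round 1 adds ΔG = $249 billion; each later round is MPC = 0.54 times the previous.
After 4 rounds: 249 + 134.46 + 72.6084 + 39.208536 = ΔG·(1 − c^4)/(1 − c) = 249 × (1 − 0.08503056)/0.46 ≈ $495.3 billion.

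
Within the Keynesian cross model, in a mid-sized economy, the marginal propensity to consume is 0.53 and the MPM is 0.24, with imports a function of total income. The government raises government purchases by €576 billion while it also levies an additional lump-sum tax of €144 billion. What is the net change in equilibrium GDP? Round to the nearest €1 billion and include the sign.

Expenditure multiplier = 1/(1 − c + m) = 1/(1 − 0.53 + 0.24) = 1/0.71 ≈ 1.408.
ΔG contributes k·ΔG = (+€576 billion) / 0.71 ≈ +€811.3 billion.
ΔT of +€144 billion changes first-round spending by −c·ΔT = −€76.32 billion, contributing k·(−c·ΔT) = (−€76.32 billion) / 0.71 ≈ −€107.5 billion.
Net ΔY = k(ΔG − c·ΔT) = (+€499.68 billion) / 0.71 ≈ +€704 billion.

+€704 billion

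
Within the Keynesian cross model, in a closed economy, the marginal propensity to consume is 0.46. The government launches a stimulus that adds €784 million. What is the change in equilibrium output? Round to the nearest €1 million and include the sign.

Expenditure multiplier = 1/(1 − MPC) = 1/(1 − 0.46) = 1/0.54 ≈ 1.852.
ΔY = k × ΔG = (+€784 million) / 0.54 ≈ +€1,452 million.

+€1,452 million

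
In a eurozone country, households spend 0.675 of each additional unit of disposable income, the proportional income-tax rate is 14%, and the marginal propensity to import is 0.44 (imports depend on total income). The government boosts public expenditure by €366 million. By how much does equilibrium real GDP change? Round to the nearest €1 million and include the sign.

Spending multiplier = 1/(1 − c(1−t) + m) = 1/(1 − 0.675×0.86 + 0.44) = 1/0.8595 ≈ 1.163.
ΔY = k × ΔG = (+€366 million) / 0.8595 ≈ +€426 million.

+€426 million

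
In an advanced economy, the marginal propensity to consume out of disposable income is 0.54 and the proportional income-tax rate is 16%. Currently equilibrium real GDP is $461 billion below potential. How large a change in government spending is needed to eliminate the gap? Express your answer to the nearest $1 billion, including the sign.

Spending multiplier = 1/(1 − c(1−t)) = 1/(1 − 0.54×0.84) = 1/0.5464 ≈ 1.83.
Need ΔY = +$461 billion, so ΔG = ΔY/k = (+$461 billion) × 0.5464 ≈ +$252 billion.
The government should increase government spending by $252 billion.

+$252 billion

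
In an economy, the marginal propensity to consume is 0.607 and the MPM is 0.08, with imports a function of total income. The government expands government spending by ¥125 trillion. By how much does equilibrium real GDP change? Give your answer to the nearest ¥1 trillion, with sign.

Spending multiplier = 1/(1 − c + m) = 1/(1 − 0.607 + 0.08) = 1/0.473 ≈ 2.114.
ΔY = k × ΔG = (+¥125 trillion) / 0.473 ≈ +¥264 trillion.

+¥264 trillion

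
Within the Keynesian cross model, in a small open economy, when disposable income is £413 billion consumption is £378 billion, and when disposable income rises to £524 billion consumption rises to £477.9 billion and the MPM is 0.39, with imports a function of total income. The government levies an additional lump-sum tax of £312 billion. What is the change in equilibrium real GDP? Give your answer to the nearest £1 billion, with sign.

MPC = ΔC/ΔYd = (477.9 − 378)/(524 − 413) = 99.9/111 = 0.9.
A lump-sum tax change of +£312 billion shifts disposable income by −£312 billion; first-round consumption changes by −c × ΔT = −0.9 × (+£312 billion) = −£280.8 billion.
Expenditure multiplier = 1/(1 − c + m) = 1/(1 − 0.9 + 0.39) = 1/0.49 ≈ 2.041.
The tax multiplier is −c × k ≈ −1.837, so ΔY = k × (−c·ΔT) = (−£280.8 billion) / 0.49 ≈ −£573 billion.

−£573 billion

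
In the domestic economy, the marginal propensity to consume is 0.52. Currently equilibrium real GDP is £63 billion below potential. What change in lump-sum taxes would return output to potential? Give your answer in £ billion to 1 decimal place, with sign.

−£58.2 billion

Spending multiplier = 1/(1 − MPC) = 1/(1 − 0.52) = 1/0.48 ≈ 2.083.
Tax multiplier = −c·k = −0.52/0.48 ≈ −1.083. Need ΔY = +£63 billion, so ΔT = ΔY/(−c·k) = −(+£63 billion) × 0.48 / 0.52 ≈ −£58.2 billion.
The government should cut lump-sum taxes by £58.2 billion.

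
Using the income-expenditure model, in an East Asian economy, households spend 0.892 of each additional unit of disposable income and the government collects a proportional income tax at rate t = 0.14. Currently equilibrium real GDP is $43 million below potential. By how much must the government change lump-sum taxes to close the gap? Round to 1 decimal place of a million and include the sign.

−$11.2 million

Spending multiplier = 1/(1 − c(1−t)) = 1/(1 − 0.892×0.86) = 1/0.23288 ≈ 4.294.
Tax multiplier = −c·k = −0.892/0.23288 ≈ −3.83. Need ΔY = +$43 million, so ΔT = ΔY/(−c·k) = −(+$43 million) × 0.23288 / 0.892 ≈ −$11.2 million.
The government should cut lump-sum taxes by $11.2 million.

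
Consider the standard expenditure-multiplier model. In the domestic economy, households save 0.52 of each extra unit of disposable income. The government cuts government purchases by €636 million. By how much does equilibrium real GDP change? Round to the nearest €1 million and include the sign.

−€1,223 million

MPC = 1 − MPS = 1 − 0.52 = 0.48.
Spending multiplier = 1/(1 − MPC) = 1/(1 − 0.48) = 1/0.52 ≈ 1.923.
ΔY = k × ΔG = (−€636 million) / 0.52 ≈ −€1,223 million.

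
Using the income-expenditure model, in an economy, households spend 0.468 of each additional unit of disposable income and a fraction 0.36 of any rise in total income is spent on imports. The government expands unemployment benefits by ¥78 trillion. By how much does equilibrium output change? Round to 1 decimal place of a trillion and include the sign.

+¥40.9 trillion

The transfer change shifts disposable income by +¥78 trillion, so first-round consumption changes by c·ΔTR = 0.468 × (+¥78 trillion) = +¥36.504 trillion.
Expenditure multiplier = 1/(1 − c + m) = 1/(1 − 0.468 + 0.36) = 1/0.892 ≈ 1.121.
The transfer multiplier is c × k ≈ 0.525, so ΔY = k × (c·ΔTR) = (+¥36.504 trillion) / 0.892 ≈ +¥40.9 trillion.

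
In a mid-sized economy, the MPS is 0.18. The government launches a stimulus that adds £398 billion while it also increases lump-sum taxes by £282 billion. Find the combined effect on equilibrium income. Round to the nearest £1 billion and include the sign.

+£926 billion

MPC = 1 − MPS = 1 − 0.18 = 0.82.
Expenditure multiplier = 1/(1 − MPC) = 1/(1 − 0.82) = 1/0.18 ≈ 5.556.
ΔG contributes k·ΔG = (+£398 billion) / 0.18 ≈ +£2,211.1 billion.
ΔT of +£282 billion changes first-round spending by −c·ΔT = −£231.24 billion, contributing k·(−c·ΔT) = (−£231.24 billion) / 0.18 ≈ −£1,284.7 billion.
Net ΔY = k(ΔG − c·ΔT) = (+£166.76 billion) / 0.18 ≈ +£926 billion.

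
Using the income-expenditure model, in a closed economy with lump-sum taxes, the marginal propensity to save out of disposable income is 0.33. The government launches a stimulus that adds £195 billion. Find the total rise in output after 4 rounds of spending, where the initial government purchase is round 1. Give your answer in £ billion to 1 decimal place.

MPC = 1 − MPS = 1 − 0.33 = 0.67.
Round 1 adds ΔG = £195 billion; each later round is MPC = 0.67 times the previous.
After 4 rounds: 195 + 130.65 + 87.5355 + 58.648785 = ΔG·(1 − c^4)/(1 − c) = 195 × (1 − 0.20151121)/0.33 ≈ £471.8 billion.

£471.8 billion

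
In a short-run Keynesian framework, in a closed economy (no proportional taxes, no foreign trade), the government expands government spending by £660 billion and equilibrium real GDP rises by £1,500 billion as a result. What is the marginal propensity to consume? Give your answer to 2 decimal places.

0.56

Implied spending multiplier k = ΔY/ΔG = 1,500/660 ≈ 2.2727.
Since k = 1/(1 − MPC), MPC = 1 − 1/k = 1 − ΔG/ΔY = 1 − 660/1,500 = 0.56.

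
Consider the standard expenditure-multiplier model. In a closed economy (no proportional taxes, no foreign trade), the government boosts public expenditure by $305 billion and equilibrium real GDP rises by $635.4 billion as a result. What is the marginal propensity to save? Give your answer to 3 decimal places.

0.480

Implied spending multiplier k = ΔY/ΔG = 635.4/305 ≈ 2.0833.
Since k = 1/(1 − MPC), MPC = 1 − 1/k = 1 − ΔG/ΔY = 1 − 305/635.4 ≈ 0.520.
MPS = 1 − MPC = 0.480.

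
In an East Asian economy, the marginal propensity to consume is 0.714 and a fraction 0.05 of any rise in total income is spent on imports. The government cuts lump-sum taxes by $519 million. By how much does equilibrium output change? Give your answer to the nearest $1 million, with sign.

A lump-sum tax change of −$519 million shifts disposable income by +$519 million; first-round consumption changes by −c × ΔT = −0.714 × (−$519 million) = +$370.566 million.
Expenditure multiplier = 1/(1 − c + m) = 1/(1 − 0.714 + 0.05) = 1/0.336 ≈ 2.976.
The tax multiplier is −c × k = −2.125, so ΔY = k × (−c·ΔT) = (+$370.566 million) / 0.336 ≈ +$1,103 million.

+$1,103 million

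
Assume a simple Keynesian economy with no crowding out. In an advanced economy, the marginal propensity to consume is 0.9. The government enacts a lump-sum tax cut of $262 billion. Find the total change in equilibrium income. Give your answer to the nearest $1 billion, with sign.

+$2,358 billion

A lump-sum tax change of −$262 billion shifts disposable income by +$262 billion; first-round consumption changes by −c × ΔT = −0.9 × (−$262 billion) = +$235.8 billion.
Expenditure multiplier = 1/(1 − MPC) = 1/(1 − 0.9) = 1/0.1 = 10.
The tax multiplier is −c × k = −9, so ΔY = k × (−c·ΔT) = (+$235.8 billion) / 0.1 = +$2,358 billion.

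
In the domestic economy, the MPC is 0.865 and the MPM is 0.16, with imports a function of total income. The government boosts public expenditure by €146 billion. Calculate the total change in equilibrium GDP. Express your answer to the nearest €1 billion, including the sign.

Expenditure multiplier = 1/(1 − c + m) = 1/(1 − 0.865 + 0.16) = 1/0.295 ≈ 3.39.
ΔY = k × ΔG = (+€146 billion) / 0.295 ≈ +€495 billion.

+€495 billion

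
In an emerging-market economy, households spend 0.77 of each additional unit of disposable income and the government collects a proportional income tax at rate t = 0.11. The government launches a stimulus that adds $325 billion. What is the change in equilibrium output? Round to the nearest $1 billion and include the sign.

Expenditure multiplier = 1/(1 − c(1−t)) = 1/(1 − 0.77×0.89) = 1/0.3147 ≈ 3.178.
ΔY = k × ΔG = (+$325 billion) / 0.3147 ≈ +$1,033 billion.

+$1,033 billion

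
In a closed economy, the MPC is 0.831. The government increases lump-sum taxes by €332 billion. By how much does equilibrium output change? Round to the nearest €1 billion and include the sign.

A lump-sum tax change of +€332 billion shifts disposable income by −€332 billion; first-round consumption changes by −c × ΔT = −0.831 × (+€332 billion) = −€275.892 billion.
Expenditure multiplier = 1/(1 − MPC) = 1/(1 − 0.831) = 1/0.169 ≈ 5.917.
The tax multiplier is −c × k ≈ −4.917, so ΔY = k × (−c·ΔT) = (−€275.892 billion) / 0.169 ≈ −€1,632 billion.

−€1,632 billion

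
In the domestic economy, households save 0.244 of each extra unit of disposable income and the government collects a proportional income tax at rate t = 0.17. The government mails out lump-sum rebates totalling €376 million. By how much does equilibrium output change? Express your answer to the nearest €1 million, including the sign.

MPC = 1 − MPS = 1 − 0.244 = 0.756.
A lump-sum tax change of −€376 million shifts disposable income by +€376 million; first-round consumption changes by −c × ΔT = −0.756 × (−€376 million) = +€284.256 million.
Expenditure multiplier = 1/(1 − c(1−t)) = 1/(1 − 0.756×0.83) = 1/0.37252 ≈ 2.684.
The tax multiplier is −c × k ≈ −2.029, so ΔY = k × (−c·ΔT) = (+€284.256 million) / 0.37252 ≈ +€763 million.

+€763 million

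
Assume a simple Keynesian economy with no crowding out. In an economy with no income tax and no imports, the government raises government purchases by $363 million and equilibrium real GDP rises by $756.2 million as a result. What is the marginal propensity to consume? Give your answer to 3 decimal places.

0.520

Implied spending multiplier k = ΔY/ΔG = 756.2/363 ≈ 2.0832.
Since k = 1/(1 − MPC), MPC = 1 − 1/k = 1 − ΔG/ΔY = 1 − 363/756.2 ≈ 0.520.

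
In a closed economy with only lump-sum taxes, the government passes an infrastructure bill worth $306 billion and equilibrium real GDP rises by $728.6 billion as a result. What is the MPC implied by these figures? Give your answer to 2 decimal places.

0.58

Implied spending multiplier k = ΔY/ΔG = 728.6/306 ≈ 2.381.
Since k = 1/(1 − MPC), MPC = 1 − 1/k = 1 − ΔG/ΔY = 1 − 306/728.6 ≈ 0.58.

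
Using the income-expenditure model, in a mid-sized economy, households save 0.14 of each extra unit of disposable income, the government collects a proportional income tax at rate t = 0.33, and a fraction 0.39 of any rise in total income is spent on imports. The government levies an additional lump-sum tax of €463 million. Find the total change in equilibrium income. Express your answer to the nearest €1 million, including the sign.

−€489 million

MPC = 1 − MPS = 1 − 0.14 = 0.86.
A lump-sum tax change of +€463 million shifts disposable income by −€463 million; first-round consumption changes by −c × ΔT = −0.86 × (+€463 million) = −€398.18 million.
Expenditure multiplier = 1/(1 − c(1−t) + m) = 1/(1 − 0.86×0.67 + 0.39) = 1/0.8138 ≈ 1.229.
The tax multiplier is −c × k ≈ −1.057, so ΔY = k × (−c·ΔT) = (−€398.18 million) / 0.8138 ≈ −€489 million.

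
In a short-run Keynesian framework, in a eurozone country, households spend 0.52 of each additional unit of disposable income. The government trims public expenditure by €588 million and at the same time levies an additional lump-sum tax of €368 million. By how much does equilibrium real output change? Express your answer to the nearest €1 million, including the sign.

Expenditure multiplier = 1/(1 − MPC) = 1/(1 − 0.52) = 1/0.48 ≈ 2.083.
ΔG contributes k·ΔG = (−€588 million) / 0.48 = −€1,225 million.
ΔT of +€368 million changes first-round spending by −c·ΔT = −€191.36 million, contributing k·(−c·ΔT) = (−€191.36 million) / 0.48 ≈ −€398.7 million.
Net ΔY = k(ΔG − c·ΔT) = (−€779.36 million) / 0.48 ≈ −€1,624 million.

−€1,624 million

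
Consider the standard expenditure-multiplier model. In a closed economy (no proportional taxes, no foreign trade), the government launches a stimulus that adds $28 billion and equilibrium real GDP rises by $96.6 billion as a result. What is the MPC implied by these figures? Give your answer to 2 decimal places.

0.71

Implied spending multiplier k = ΔY/ΔG = 96.6/28 = 3.45.
Since k = 1/(1 − MPC), MPC = 1 − 1/k = 1 − ΔG/ΔY = 1 − 28/96.6 ≈ 0.71.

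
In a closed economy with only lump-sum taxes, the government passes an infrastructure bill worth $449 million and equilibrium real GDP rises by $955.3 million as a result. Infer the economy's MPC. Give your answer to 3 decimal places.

0.530

Implied spending multiplier k = ΔY/ΔG = 955.3/449 ≈ 2.1276.
Since k = 1/(1 − MPC), MPC = 1 − 1/k = 1 − ΔG/ΔY = 1 − 449/955.3 ≈ 0.530.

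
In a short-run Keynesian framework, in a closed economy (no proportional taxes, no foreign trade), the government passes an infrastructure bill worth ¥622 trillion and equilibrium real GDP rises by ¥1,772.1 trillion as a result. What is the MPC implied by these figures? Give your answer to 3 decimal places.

Implied spending multiplier k = ΔY/ΔG = 1,772.1/622 ≈ 2.849.
Since k = 1/(1 − MPC), MPC = 1 − 1/k = 1 − ΔG/ΔY = 1 − 622/1,772.1 ≈ 0.649.

0.649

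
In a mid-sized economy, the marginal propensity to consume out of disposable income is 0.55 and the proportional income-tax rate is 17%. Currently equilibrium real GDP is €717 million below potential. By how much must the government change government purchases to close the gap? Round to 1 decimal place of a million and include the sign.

+€389.7 million

Spending multiplier = 1/(1 − c(1−t)) = 1/(1 − 0.55×0.83) = 1/0.5435 ≈ 1.84.
Need ΔY = +€717 million, so ΔG = ΔY/k = (+€717 million) × 0.5435 ≈ +€389.7 million.
The government should increase government purchases by €389.7 million.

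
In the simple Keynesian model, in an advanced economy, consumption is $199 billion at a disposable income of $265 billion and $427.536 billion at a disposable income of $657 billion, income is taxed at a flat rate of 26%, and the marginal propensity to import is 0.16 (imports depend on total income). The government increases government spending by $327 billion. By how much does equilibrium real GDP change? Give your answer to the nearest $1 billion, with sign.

MPC = ΔC/ΔYd = (427.536 − 199)/(657 − 265) = 228.536/392 = 0.583.
Spending multiplier = 1/(1 − c(1−t) + m) = 1/(1 − 0.583×0.74 + 0.16) = 1/0.72858 ≈ 1.373.
ΔY = k × ΔG = (+$327 billion) / 0.72858 ≈ +$449 billion.

+$449 billion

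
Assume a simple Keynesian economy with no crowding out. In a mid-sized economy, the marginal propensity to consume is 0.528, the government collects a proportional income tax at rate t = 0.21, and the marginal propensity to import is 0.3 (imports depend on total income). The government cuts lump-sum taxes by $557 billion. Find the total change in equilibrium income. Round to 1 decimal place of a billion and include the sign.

+$333.1 billion

A lump-sum tax change of −$557 billion shifts disposable income by +$557 billion; first-round consumption changes by −c × ΔT = −0.528 × (−$557 billion) = +$294.096 billion.
Expenditure multiplier = 1/(1 − c(1−t) + m) = 1/(1 − 0.528×0.79 + 0.3) = 1/0.88288 ≈ 1.133.
The tax multiplier is −c × k ≈ −0.598, so ΔY = k × (−c·ΔT) = (+$294.096 billion) / 0.88288 ≈ +$333.1 billion.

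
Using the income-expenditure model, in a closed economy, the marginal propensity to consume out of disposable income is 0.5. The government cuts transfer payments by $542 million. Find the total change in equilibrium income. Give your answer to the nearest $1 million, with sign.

The transfer change shifts disposable income by −$542 million, so first-round consumption changes by c·ΔTR = 0.5 × (−$542 million) = −$271 million.
Expenditure multiplier = 1/(1 − MPC) = 1/(1 − 0.5) = 1/0.5 = 2.
The transfer multiplier is c × k = 1, so ΔY = k × (c·ΔTR) = (−$271 million) / 0.5 = −$542 million.

−$542 million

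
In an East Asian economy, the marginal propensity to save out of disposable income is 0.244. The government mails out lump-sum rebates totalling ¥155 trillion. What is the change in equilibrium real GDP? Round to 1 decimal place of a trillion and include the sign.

+¥480.2 trillion

MPC = 1 − MPS = 1 − 0.244 = 0.756.
A lump-sum tax change of −¥155 trillion shifts disposable income by +¥155 trillion; first-round consumption changes by −c × ΔT = −0.756 × (−¥155 trillion) = +¥117.18 trillion.
Expenditure multiplier = 1/(1 − MPC) = 1/(1 − 0.756) = 1/0.244 ≈ 4.098.
The tax multiplier is −c × k ≈ −3.098, so ΔY = k × (−c·ΔT) = (+¥117.18 trillion) / 0.244 ≈ +¥480.2 trillion.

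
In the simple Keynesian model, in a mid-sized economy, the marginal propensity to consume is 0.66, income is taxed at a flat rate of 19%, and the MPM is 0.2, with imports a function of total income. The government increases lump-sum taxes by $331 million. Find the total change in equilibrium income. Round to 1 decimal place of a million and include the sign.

−$328.3 million

A lump-sum tax change of +$331 million shifts disposable income by −$331 million; first-round consumption changes by −c × ΔT = −0.66 × (+$331 million) = −$218.46 million.
Expenditure multiplier = 1/(1 − c(1−t) + m) = 1/(1 − 0.66×0.81 + 0.2) = 1/0.6654 ≈ 1.503.
The tax multiplier is −c × k ≈ −0.992, so ΔY = k × (−c·ΔT) = (−$218.46 million) / 0.6654 ≈ −$328.3 million.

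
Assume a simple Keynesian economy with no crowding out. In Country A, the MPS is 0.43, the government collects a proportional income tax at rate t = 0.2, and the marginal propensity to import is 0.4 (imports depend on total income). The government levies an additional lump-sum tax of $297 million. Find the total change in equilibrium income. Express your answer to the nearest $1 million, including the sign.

−$179 million

MPC = 1 − MPS = 1 − 0.43 = 0.57.
A lump-sum tax change of +$297 million shifts disposable income by −$297 million; first-round consumption changes by −c × ΔT = −0.57 × (+$297 million) = −$169.29 million.
Expenditure multiplier = 1/(1 − c(1−t) + m) = 1/(1 − 0.57×0.8 + 0.4) = 1/0.944 ≈ 1.059.
The tax multiplier is −c × k ≈ −0.604, so ΔY = k × (−c·ΔT) = (−$169.29 million) / 0.944 ≈ −$179 million.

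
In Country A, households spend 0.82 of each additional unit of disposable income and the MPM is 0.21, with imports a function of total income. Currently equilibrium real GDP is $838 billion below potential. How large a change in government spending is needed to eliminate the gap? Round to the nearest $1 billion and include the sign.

Spending multiplier = 1/(1 − c + m) = 1/(1 − 0.82 + 0.21) = 1/0.39 ≈ 2.564.
Need ΔY = +$838 billion, so ΔG = ΔY/k = (+$838 billion) × 0.39 ≈ +$327 billion.
The government should increase government spending by $327 billion.

+$327 billion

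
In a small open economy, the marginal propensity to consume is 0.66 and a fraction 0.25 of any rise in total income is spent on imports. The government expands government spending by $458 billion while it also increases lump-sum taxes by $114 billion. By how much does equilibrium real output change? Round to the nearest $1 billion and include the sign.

+$649 billion

Expenditure multiplier = 1/(1 − c + m) = 1/(1 − 0.66 + 0.25) = 1/0.59 ≈ 1.695.
ΔG contributes k·ΔG = (+$458 billion) / 0.59 ≈ +$776.3 billion.
ΔT of +$114 billion changes first-round spending by −c·ΔT = −$75.24 billion, contributing k·(−c·ΔT) = (−$75.24 billion) / 0.59 ≈ −$127.5 billion.
Net ΔY = k(ΔG − c·ΔT) = (+$382.76 billion) / 0.59 ≈ +$649 billion.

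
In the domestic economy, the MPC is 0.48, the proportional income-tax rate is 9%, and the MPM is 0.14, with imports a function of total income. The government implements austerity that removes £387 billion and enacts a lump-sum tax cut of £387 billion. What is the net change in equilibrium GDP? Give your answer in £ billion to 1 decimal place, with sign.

Expenditure multiplier = 1/(1 − c(1−t) + m) = 1/(1 − 0.48×0.91 + 0.14) = 1/0.7032 ≈ 1.422.
ΔG contributes k·ΔG = (−£387 billion) / 0.7032 ≈ −£550.3 billion.
ΔT of −£387 billion changes first-round spending by −c·ΔT = +£185.76 billion, contributing k·(−c·ΔT) = (+£185.76 billion) / 0.7032 ≈ +£264.2 billion.
Net ΔY = k(ΔG − c·ΔT) = (−£201.24 billion) / 0.7032 ≈ −£286.2 billion.

−£286.2 billion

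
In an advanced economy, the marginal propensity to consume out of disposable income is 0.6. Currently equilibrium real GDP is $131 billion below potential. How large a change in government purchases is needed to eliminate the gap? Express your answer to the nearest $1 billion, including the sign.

Spending multiplier = 1/(1 − MPC) = 1/(1 − 0.6) = 1/0.4 = 2.5.
Need ΔY = +$131 billion, so ΔG = ΔY/k = (+$131 billion) × 0.4 ≈ +$52 billion.
The government should increase government purchases by $52 billion.

+$52 billion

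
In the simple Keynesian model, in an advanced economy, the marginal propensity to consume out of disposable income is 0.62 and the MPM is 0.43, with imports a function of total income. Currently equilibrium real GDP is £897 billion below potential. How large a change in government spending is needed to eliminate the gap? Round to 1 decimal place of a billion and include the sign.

Spending multiplier = 1/(1 − c + m) = 1/(1 − 0.62 + 0.43) = 1/0.81 ≈ 1.235.
Need ΔY = +£897 billion, so ΔG = ΔY/k = (+£897 billion) × 0.81 ≈ +£726.6 billion.
The government should increase government spending by £726.6 billion.

+£726.6 billion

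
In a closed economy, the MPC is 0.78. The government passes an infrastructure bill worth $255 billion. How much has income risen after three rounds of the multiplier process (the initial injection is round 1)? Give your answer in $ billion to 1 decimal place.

$609.0 billion

Round 1 adds ΔG = $255 billion; each later round is MPC = 0.78 times the previous.
After 3 rounds: 255 + 198.9 + 155.142 = ΔG·(1 − c^3)/(1 − c) = 255 × (1 − 0.474552)/0.22 ≈ $609 billion.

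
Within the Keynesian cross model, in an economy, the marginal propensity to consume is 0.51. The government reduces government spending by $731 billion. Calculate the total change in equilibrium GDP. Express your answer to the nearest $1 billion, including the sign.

Government-spending multiplier = 1/(1 − MPC) = 1/(1 − 0.51) = 1/0.49 ≈ 2.041.
ΔY = k × ΔG = (−$731 billion) / 0.49 ≈ −$1,492 billion.

−$1,492 billion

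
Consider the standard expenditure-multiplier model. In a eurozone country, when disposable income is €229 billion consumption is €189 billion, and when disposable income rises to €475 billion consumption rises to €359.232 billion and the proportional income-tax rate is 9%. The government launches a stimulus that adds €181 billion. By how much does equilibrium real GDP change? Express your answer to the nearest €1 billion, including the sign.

+€489 billion

MPC = ΔC/ΔYd = (359.232 − 189)/(475 − 229) = 170.232/246 = 0.692.
Expenditure multiplier = 1/(1 − c(1−t)) = 1/(1 − 0.692×0.91) = 1/0.37028 ≈ 2.701.
ΔY = k × ΔG = (+€181 billion) / 0.37028 ≈ +€489 billion.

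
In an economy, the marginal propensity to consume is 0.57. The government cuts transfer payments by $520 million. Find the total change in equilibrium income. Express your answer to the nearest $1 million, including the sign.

−$689 million

The transfer change shifts disposable income by −$520 million, so first-round consumption changes by c·ΔTR = 0.57 × (−$520 million) = −$296.4 million.
Expenditure multiplier = 1/(1 − MPC) = 1/(1 − 0.57) = 1/0.43 ≈ 2.326.
The transfer multiplier is c × k ≈ 1.326, so ΔY = k × (c·ΔTR) = (−$296.4 million) / 0.43 ≈ −$689 million.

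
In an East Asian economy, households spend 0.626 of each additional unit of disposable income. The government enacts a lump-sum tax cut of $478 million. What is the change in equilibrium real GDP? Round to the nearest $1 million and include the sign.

A lump-sum tax change of −$478 million shifts disposable income by +$478 million; first-round consumption changes by −c × ΔT = −0.626 × (−$478 million) = +$299.228 million.
Expenditure multiplier = 1/(1 − MPC) = 1/(1 − 0.626) = 1/0.374 ≈ 2.674.
The tax multiplier is −c × k ≈ −1.674, so ΔY = k × (−c·ΔT) = (+$299.228 million) / 0.374 ≈ +$800 million.

+$800 million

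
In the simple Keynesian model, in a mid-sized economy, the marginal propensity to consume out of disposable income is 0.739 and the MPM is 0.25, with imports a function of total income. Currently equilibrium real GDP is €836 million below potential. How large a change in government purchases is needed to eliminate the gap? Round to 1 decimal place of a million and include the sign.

+€427.2 million

Spending multiplier = 1/(1 − c + m) = 1/(1 − 0.739 + 0.25) = 1/0.511 ≈ 1.957.
Need ΔY = +€836 million, so ΔG = ΔY/k = (+€836 million) × 0.511 ≈ +€427.2 million.
The government should increase government purchases by €427.2 million.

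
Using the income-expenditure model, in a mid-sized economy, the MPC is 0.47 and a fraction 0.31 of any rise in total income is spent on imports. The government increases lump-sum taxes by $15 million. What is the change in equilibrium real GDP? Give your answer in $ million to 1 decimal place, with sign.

−$8.4 million

A lump-sum tax change of +$15 million shifts disposable income by −$15 million; first-round consumption changes by −c × ΔT = −0.47 × (+$15 million) = −$7.05 million.
Expenditure multiplier = 1/(1 − c + m) = 1/(1 − 0.47 + 0.31) = 1/0.84 ≈ 1.19.
The tax multiplier is −c × k ≈ −0.56, so ΔY = k × (−c·ΔT) = (−$7.05 million) / 0.84 ≈ −$8.4 million.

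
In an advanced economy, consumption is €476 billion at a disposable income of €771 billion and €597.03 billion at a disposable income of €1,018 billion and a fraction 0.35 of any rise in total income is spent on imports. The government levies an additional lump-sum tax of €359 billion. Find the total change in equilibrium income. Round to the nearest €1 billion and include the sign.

−€205 billion

MPC = ΔC/ΔYd = (597.03 − 476)/(1,018 − 771) = 121.03/247 = 0.49.
A lump-sum tax change of +€359 billion shifts disposable income by −€359 billion; first-round consumption changes by −c × ΔT = −0.49 × (+€359 billion) = −€175.91 billion.
Expenditure multiplier = 1/(1 − c + m) = 1/(1 − 0.49 + 0.35) = 1/0.86 ≈ 1.163.
The tax multiplier is −c × k ≈ −0.57, so ΔY = k × (−c·ΔT) = (−€175.91 billion) / 0.86 ≈ −€205 billion.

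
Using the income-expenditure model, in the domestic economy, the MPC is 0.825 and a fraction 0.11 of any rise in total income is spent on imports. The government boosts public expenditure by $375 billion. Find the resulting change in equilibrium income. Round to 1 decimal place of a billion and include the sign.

+$1,315.8 billion

Spending multiplier = 1/(1 − c + m) = 1/(1 − 0.825 + 0.11) = 1/0.285 ≈ 3.509.
ΔY = k × ΔG = (+$375 billion) / 0.285 ≈ +$1,315.8 billion.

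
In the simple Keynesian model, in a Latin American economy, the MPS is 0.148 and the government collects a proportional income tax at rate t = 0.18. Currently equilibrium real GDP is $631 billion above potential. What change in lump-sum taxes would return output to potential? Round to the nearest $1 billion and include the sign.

+$223 billion

MPC = 1 − MPS = 1 − 0.148 = 0.852.
Spending multiplier = 1/(1 − c(1−t)) = 1/(1 − 0.852×0.82) = 1/0.30136 ≈ 3.318.
Tax multiplier = −c·k = −0.852/0.30136 ≈ −2.827. Need ΔY = −$631 billion, so ΔT = ΔY/(−c·k) = −(−$631 billion) × 0.30136 / 0.852 ≈ +$223 billion.
The government should raise lump-sum taxes by $223 billion.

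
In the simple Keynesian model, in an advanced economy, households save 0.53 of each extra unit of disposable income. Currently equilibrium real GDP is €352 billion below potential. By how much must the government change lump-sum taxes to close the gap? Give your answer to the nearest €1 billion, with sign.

MPC = 1 − MPS = 1 − 0.53 = 0.47.
Spending multiplier = 1/(1 − MPC) = 1/(1 − 0.47) = 1/0.53 ≈ 1.887.
Tax multiplier = −c·k = −0.47/0.53 ≈ −0.887. Need ΔY = +€352 billion, so ΔT = ΔY/(−c·k) = −(+€352 billion) × 0.53 / 0.47 ≈ −€397 billion.
The government should cut lump-sum taxes by €397 billion.

−€397 billion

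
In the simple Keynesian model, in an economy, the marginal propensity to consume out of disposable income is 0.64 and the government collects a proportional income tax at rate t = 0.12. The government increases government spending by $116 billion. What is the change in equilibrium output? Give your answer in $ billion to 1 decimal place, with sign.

Spending multiplier = 1/(1 − c(1−t)) = 1/(1 − 0.64×0.88) = 1/0.4368 ≈ 2.289.
ΔY = k × ΔG = (+$116 billion) / 0.4368 ≈ +$265.6 billion.

+$265.6 billion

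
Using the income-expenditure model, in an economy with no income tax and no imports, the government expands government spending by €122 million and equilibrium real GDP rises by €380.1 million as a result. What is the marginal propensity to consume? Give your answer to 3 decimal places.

Implied spending multiplier k = ΔY/ΔG = 380.1/122 ≈ 3.1156.
Since k = 1/(1 − MPC), MPC = 1 − 1/k = 1 − ΔG/ΔY = 1 − 122/380.1 ≈ 0.679.

0.679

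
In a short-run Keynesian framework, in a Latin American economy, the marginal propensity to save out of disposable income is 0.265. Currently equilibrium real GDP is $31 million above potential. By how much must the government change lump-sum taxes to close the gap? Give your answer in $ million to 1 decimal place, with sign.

+$11.2 million

MPC = 1 − MPS = 1 − 0.265 = 0.735.
Spending multiplier = 1/(1 − MPC) = 1/(1 − 0.735) = 1/0.265 ≈ 3.774.
Tax multiplier = −c·k = −0.735/0.265 ≈ −2.774. Need ΔY = −$31 million, so ΔT = ΔY/(−c·k) = −(−$31 million) × 0.265 / 0.735 ≈ +$11.2 million.
The government should raise lump-sum taxes by $11.2 million.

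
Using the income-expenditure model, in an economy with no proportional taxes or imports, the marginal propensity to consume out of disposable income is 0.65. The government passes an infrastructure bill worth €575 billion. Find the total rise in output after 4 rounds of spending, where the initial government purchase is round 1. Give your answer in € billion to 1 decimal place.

Round 1 adds ΔG = €575 billion; each later round is MPC = 0.65 times the previous.
After 4 rounds: 575 + 373.75 + 242.9375 + 157.909375 = ΔG·(1 − c^4)/(1 − c) = 575 × (1 − 0.17850625)/0.35 ≈ €1,349.6 billion.

€1,349.6 billion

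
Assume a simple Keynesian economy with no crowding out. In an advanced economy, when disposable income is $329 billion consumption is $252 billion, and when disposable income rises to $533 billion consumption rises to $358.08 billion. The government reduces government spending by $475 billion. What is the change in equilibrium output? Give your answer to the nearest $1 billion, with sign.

MPC = ΔC/ΔYd = (358.08 − 252)/(533 − 329) = 106.08/204 = 0.52.
Spending multiplier = 1/(1 − MPC) = 1/(1 − 0.52) = 1/0.48 ≈ 2.083.
ΔY = k × ΔG = (−$475 billion) / 0.48 ≈ −$990 billion.

−$990 billion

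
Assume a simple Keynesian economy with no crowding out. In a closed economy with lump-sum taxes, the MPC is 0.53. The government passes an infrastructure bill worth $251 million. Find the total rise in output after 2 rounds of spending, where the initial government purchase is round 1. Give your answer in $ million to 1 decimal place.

$384.0 million

Round 1 adds ΔG = $251 million; each later round is MPC = 0.53 times the previous.
After 2 rounds: 251 + 133.03 = ΔG·(1 − c^2)/(1 − c) = 251 × (1 − 0.2809)/0.47 ≈ $384 million.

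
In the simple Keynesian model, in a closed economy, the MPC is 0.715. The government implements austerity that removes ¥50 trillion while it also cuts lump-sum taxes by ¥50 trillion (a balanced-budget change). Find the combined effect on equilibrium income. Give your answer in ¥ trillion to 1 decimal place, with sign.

−¥50.0 trillion

Expenditure multiplier = 1/(1 − MPC) = 1/(1 − 0.715) = 1/0.285 ≈ 3.509.
ΔG contributes k·ΔG = (−¥50 trillion) / 0.285 ≈ −¥175.4 trillion.
ΔT of −¥50 trillion changes first-round spending by −c·ΔT = +¥35.75 trillion, contributing k·(−c·ΔT) = (+¥35.75 trillion) / 0.285 ≈ +¥125.4 trillion.
With ΔG = ΔT and no other leakages, the balanced-budget multiplier is 1, so ΔY = ΔG = −¥50 trillion.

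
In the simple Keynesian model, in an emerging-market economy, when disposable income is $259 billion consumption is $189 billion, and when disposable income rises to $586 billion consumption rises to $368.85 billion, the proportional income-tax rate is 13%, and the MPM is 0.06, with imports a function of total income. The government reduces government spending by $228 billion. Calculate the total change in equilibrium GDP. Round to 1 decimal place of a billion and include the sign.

−$392.1 billion

MPC = ΔC/ΔYd = (368.85 − 189)/(586 − 259) = 179.85/327 = 0.55.
Spending multiplier = 1/(1 − c(1−t) + m) = 1/(1 − 0.55×0.87 + 0.06) = 1/0.5815 ≈ 1.72.
ΔY = k × ΔG = (−$228 billion) / 0.5815 ≈ −$392.1 billion.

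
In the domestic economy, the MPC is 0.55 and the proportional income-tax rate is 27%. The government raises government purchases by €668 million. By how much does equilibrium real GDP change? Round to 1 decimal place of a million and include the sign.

+€1,116.1 million

Spending multiplier = 1/(1 − c(1−t)) = 1/(1 − 0.55×0.73) = 1/0.5985 ≈ 1.671.
ΔY = k × ΔG = (+€668 million) / 0.5985 ≈ +€1,116.1 million.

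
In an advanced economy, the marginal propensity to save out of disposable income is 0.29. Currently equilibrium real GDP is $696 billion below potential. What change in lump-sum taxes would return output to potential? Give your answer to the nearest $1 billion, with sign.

−$284 billion

MPC = 1 − MPS = 1 − 0.29 = 0.71.
Spending multiplier = 1/(1 − MPC) = 1/(1 − 0.71) = 1/0.29 ≈ 3.448.
Tax multiplier = −c·k = −0.71/0.29 ≈ −2.448. Need ΔY = +$696 billion, so ΔT = ΔY/(−c·k) = −(+$696 billion) × 0.29 / 0.71 ≈ −$284 billion.
The government should cut lump-sum taxes by $284 billion.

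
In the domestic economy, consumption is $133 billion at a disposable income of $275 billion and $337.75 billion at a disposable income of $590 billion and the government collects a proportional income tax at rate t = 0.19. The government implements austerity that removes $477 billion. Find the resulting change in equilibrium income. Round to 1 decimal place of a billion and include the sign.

MPC = ΔC/ΔYd = (337.75 − 133)/(590 − 275) = 204.75/315 = 0.65.
Government-spending multiplier = 1/(1 − c(1−t)) = 1/(1 − 0.65×0.81) = 1/0.4735 ≈ 2.112.
ΔY = k × ΔG = (−$477 billion) / 0.4735 ≈ −$1,007.4 billion.

−$1,007.4 billion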